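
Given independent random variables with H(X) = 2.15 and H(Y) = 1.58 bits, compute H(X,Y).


For independent variables, H(X,Y) = H(X) + H(Y) = 2.15 + 1.58 = 3.73

3.73 bits


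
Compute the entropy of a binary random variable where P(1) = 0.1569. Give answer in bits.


H = -p*log2(p) - (1-p)*log2(1-p). -0.1569*log2(0.1569) = 0.419250; -0.8431*log2(0.8431) = 0.207592. H = 0.419250 + 0.207592 = 0.6268

0.6268 bits


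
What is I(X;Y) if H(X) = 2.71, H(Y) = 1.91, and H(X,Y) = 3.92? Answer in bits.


I(X;Y) = H(X) + H(Y) - H(X,Y) = 2.71 + 1.91 - 3.92 = 0.7

0.7 bits


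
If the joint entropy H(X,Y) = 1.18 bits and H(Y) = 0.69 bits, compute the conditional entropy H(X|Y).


H(X|Y) = H(X,Y) - H(Y) = 1.18 - 0.69 = 0.49

0.49 bits


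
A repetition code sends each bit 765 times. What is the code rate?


Rate = k/n = 1/765

1/765


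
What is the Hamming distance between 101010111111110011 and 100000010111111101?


Count differing positions: . . ^ . ^ . ^ . ^ . . . . . ^ ^ ^ . = 7 differences

7


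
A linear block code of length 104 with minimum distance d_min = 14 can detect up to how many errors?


Detection capability = d_min - 1 = 14 - 1 = 13

13 errors


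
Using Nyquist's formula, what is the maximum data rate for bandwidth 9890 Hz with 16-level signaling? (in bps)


Rate = 2 * B * log2(M) = 2 * 9890 * 4.0 = 79120.0

79120.0 bps


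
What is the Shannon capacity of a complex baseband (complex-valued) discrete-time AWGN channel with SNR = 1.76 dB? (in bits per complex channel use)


SNR_linear = 10^(1.76/10) = 1.4997; C = log2(1 + SNR_linear) = log2(1 + 1.4997) = 1.3217

1.3217 bits/channel use


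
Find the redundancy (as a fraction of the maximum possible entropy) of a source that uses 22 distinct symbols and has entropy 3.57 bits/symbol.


H_max = log2(K) = log2(22) = 4.4594 bits/symbol. Redundancy = 1 - H/H_max = 1 - 3.57/4.4594 = 1 - 0.8006 = 0.1994

0.1994


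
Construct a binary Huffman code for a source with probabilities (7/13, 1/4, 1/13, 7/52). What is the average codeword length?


Huffman construction (repeatedly merge the two least-probable nodes; each merge adds 1 bit to every symbol beneath it): 1/13 + 7/52 = 11/52; 11/52 + 1/4 = 6/13; 6/13 + 7/13 = 1. Resulting codeword lengths (in the order the probabilities were given): (1, 2, 3, 3). L_avg = sum(p_i * l_i) = 7/13*1 + 1/4*2 + 1/13*3 + 7/52*3 = 87/52 = 1.6731

1.6731 bits


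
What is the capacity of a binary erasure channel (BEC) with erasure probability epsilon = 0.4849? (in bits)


C = 1 - epsilon = 1 - 0.4849 = 0.5151

0.5151 bits


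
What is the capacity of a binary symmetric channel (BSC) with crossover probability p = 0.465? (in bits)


H(p) = -p*log2(p) - (1-p)*log2(1-p) = -0.465*log2(0.465) - 0.535*log2(0.535) = 0.513684 + 0.482778 = 0.9965. C = 1 - H(p) = 1 - 0.9965 = 0.0035

0.0035 bits


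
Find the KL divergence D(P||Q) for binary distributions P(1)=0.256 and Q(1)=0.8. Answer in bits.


KL = p*log2(p/q) + (1-p)*log2((1-p)/(1-q)) = 0.256*log2(0.256/0.8) + 0.744*log2(0.744/0.2) = 0.9893

0.9893 bits


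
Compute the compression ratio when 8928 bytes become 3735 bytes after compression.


Ratio = original / compressed = 8928 / 3735 = 2.3904

2.3904


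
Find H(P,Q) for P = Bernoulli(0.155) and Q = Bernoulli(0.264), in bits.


H(P,Q) = -p*log2(q) - (1-p)*log2(1-q). -0.155*log2(0.264) = 0.297815; -0.845*log2(0.736) = 0.373678. H(P,Q) = 0.297815 + 0.373678 = 0.6715

0.6715 bits


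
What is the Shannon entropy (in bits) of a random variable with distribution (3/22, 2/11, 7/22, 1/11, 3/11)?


H = -sum(p_i * log2(p_i)). Terms: -(3/22)*log2(3/22) = 0.391973; -(2/11)*log2(2/11) = 0.447169; -(7/22)*log2(7/22) = 0.525661; -(1/11)*log2(1/11) = 0.314494; -(3/11)*log2(3/11) = 0.511219. H = 0.391973 + 0.447169 + 0.525661 + 0.314494 + 0.511219 = 2.1905

2.1905 bits


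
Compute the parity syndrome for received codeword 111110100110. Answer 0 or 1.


Syndrome = XOR of all bits = 1 XOR 1 XOR 1 XOR 1 XOR 1 XOR 0 XOR 1 XOR 0 XOR 0 XOR 1 XOR 1 XOR 0 = 0

0


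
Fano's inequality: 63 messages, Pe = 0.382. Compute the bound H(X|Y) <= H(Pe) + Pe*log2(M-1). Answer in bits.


H(Pe) = -Pe*log2(Pe) - (1-Pe)*log2(1-Pe) = -0.382*log2(0.382) - 0.618*log2(0.618) = 0.530352 + 0.429091 = 0.9594. Pe*log2(M-1) = 0.382*log2(62) = 2.274503. Bound = H(Pe) + Pe*log2(M-1) = 0.530352 + 0.429091 + 2.274503 = 3.2339

3.2339 bits


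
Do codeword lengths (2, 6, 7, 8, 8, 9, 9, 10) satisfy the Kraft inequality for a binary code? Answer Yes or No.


Kraft sum = sum(2^(-l_i)) = 0.2861, need <= 1. Result: satisfied (a binary prefix-free code with these lengths exists)

Yes


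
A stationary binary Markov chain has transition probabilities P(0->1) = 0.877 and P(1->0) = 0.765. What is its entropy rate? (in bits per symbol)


Stationary distribution: pi_0 = p10/(p01+p10) = 0.4659, pi_1 = 0.5341. Entropy rate H' = pi_0*H(p01) + pi_1*H(p10) = 0.4659*0.5379 + 0.5341*0.7866 = 0.6708

0.6708 bits/symbol


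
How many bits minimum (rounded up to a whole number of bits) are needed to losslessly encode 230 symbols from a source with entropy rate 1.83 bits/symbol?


Minimum bits >= n * H = 230 * 1.83 = 420.9, rounded up to a whole number of bits = 421

421 bits


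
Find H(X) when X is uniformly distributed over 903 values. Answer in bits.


H = log2(n) = log2(903) = 9.8186

9.8186 bits


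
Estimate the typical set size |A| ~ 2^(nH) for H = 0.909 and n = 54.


log2|A_typical| = nH = 54 * 0.909 = 49.086, so |A_typical| ~ 2^49.086 = 5.975e+14

5.975e+14


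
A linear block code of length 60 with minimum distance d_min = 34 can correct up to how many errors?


Correction capability = floor((d-1)/2) = floor((34-1)/2) = 16

16 errors


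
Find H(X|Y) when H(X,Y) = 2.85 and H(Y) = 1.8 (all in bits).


H(X|Y) = H(X,Y) - H(Y) = 2.85 - 1.8 = 1.05

1.05 bits


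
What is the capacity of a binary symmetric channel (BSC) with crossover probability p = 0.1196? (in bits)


H(p) = -p*log2(p) - (1-p)*log2(1-p) = -0.1196*log2(0.1196) - 0.8804*log2(0.8804) = 0.366420 + 0.161790 = 0.5282. C = 1 - H(p) = 1 - 0.5282 = 0.4718

0.4718 bits


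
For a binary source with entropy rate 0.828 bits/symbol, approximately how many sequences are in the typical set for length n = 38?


log2|A_typical| = nH = 38 * 0.828 = 31.464, so |A_typical| ~ 2^31.464 = 2.962e+09

2.962e+09


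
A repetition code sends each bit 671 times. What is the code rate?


Rate = k/n = 1/671

1/671


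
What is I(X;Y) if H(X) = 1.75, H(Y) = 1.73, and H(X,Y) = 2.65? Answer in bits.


I(X;Y) = H(X) + H(Y) - H(X,Y) = 1.75 + 1.73 - 2.65 = 0.83

0.83 bits


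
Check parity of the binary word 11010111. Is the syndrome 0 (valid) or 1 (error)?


Syndrome = XOR of all bits = 1 XOR 1 XOR 0 XOR 1 XOR 0 XOR 1 XOR 1 XOR 1 = 0

0


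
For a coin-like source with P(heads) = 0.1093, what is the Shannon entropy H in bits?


H = -p*log2(p) - (1-p)*log2(1-p). -0.1093*log2(0.1093) = 0.349064; -0.8907*log2(0.8907) = 0.148737. H = 0.349064 + 0.148737 = 0.4978

0.4978 bits


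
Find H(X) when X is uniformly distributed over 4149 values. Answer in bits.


H = log2(n) = log2(4149) = 12.0185

12.0185 bits


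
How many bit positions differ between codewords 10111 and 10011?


Count differing positions: . . ^ . . = 1 differences

1


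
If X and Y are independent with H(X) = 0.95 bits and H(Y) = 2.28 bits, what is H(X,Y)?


For independent variables, H(X,Y) = H(X) + H(Y) = 0.95 + 2.28 = 3.23

3.23 bits


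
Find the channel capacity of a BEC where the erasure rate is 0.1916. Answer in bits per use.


C = 1 - epsilon = 1 - 0.1916 = 0.8084

0.8084 bits


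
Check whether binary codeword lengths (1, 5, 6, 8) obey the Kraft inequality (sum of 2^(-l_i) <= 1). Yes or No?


Kraft sum = sum(2^(-l_i)) = 0.5508, need <= 1. Result: satisfied (a binary prefix-free code with these lengths exists)

Yes


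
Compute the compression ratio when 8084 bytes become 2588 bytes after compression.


Ratio = original / compressed = 8084 / 2588 = 3.1236

3.1236


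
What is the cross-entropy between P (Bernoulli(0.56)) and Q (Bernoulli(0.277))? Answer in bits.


H(P,Q) = -p*log2(q) - (1-p)*log2(1-q). -0.56*log2(0.277) = 1.037144; -0.44*log2(0.723) = 0.205890. H(P,Q) = 1.037144 + 0.205890 = 1.243

1.243 bits


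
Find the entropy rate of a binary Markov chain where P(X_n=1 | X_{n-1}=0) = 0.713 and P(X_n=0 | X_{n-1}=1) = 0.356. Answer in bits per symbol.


Stationary distribution: pi_0 = p10/(p01+p10) = 0.333, pi_1 = 0.667. Entropy rate H' = pi_0*H(p01) + pi_1*H(p10) = 0.333*0.8648 + 0.667*0.9393 = 0.9145

0.9145 bits/symbol


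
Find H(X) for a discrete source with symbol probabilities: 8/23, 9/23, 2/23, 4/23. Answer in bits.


H = -sum(p_i * log2(p_i)). Terms: -(8/23)*log2(8/23) = 0.529935; -(9/23)*log2(9/23) = 0.529684; -(2/23)*log2(2/23) = 0.306397; -(4/23)*log2(4/23) = 0.438880. H = 0.529935 + 0.529684 + 0.306397 + 0.438880 = 1.8049

1.8049 bits


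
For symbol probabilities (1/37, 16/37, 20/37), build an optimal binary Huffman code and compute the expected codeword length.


Huffman construction (repeatedly merge the two least-probable nodes; each merge adds 1 bit to every symbol beneath it): 1/37 + 16/37 = 17/37; 17/37 + 20/37 = 1. Resulting codeword lengths (in the order the probabilities were given): (2, 2, 1). L_avg = sum(p_i * l_i) = 1/37*2 + 16/37*2 + 20/37*1 = 54/37 = 1.4595

1.4595 bits


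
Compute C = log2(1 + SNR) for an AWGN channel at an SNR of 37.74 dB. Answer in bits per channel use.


SNR_linear = 10^(37.74/10) = 5942.9216; C = log2(1 + SNR_linear) = log2(1 + 5942.9216) = 12.5372

12.5372 bits/channel use


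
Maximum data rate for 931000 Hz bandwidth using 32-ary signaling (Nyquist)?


Rate = 2 * B * log2(M) = 2 * 931000 * 5.0 = 9310000.0

9310000.0 bps


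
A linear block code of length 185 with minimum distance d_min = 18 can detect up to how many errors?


Detection capability = d_min - 1 = 18 - 1 = 17

17 errors


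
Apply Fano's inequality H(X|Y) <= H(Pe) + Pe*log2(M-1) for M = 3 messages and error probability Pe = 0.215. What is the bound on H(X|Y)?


H(Pe) = -Pe*log2(Pe) - (1-Pe)*log2(1-Pe) = -0.215*log2(0.215) - 0.785*log2(0.785) = 0.476782 + 0.274150 = 0.7509. Pe*log2(M-1) = 0.215*log2(2) = 0.215000. Bound = H(Pe) + Pe*log2(M-1) = 0.476782 + 0.274150 + 0.215000 = 0.9659

0.9659 bits


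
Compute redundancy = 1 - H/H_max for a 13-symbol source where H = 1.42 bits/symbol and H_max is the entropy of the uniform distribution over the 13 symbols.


H_max = log2(K) = log2(13) = 3.7004 bits/symbol. Redundancy = 1 - H/H_max = 1 - 1.42/3.7004 = 1 - 0.3837 = 0.6163

0.6163


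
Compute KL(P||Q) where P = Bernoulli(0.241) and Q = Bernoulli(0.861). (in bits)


KL = p*log2(p/q) + (1-p)*log2((1-p)/(1-q)) = 0.241*log2(0.241/0.861) + 0.759*log2(0.759/0.139) = 1.4161

1.4161 bits


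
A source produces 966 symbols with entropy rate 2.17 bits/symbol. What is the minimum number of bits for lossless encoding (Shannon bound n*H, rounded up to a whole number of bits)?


Minimum bits >= n * H = 966 * 2.17 = 2096.22, rounded up to a whole number of bits = 2097

2097 bits


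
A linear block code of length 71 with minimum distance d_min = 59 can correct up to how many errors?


Correction capability = floor((d-1)/2) = floor((59-1)/2) = 29

29 errors


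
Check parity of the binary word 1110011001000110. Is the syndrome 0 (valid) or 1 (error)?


Syndrome = XOR of all bits = 1 XOR 1 XOR 1 XOR 0 XOR 0 XOR 1 XOR 1 XOR 0 XOR 0 XOR 1 XOR 0 XOR 0 XOR 0 XOR 1 XOR 1 XOR 0 = 0

0


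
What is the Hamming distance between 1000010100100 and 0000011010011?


Count differing positions: ^ . . . . . ^ ^ ^ . ^ ^ ^ = 7 differences

7


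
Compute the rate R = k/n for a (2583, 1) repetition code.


Rate = k/n = 1/2583

1/2583


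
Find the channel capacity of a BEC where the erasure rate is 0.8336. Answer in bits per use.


C = 1 - epsilon = 1 - 0.8336 = 0.1664

0.1664 bits


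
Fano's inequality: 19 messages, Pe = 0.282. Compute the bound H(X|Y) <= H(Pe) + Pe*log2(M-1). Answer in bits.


H(Pe) = -Pe*log2(Pe) - (1-Pe)*log2(1-Pe) = -0.282*log2(0.282) - 0.718*log2(0.718) = 0.514998 + 0.343164 = 0.8582. Pe*log2(M-1) = 0.282*log2(18) = 1.175919. Bound = H(Pe) + Pe*log2(M-1) = 0.514998 + 0.343164 + 1.175919 = 2.0341

2.0341 bits


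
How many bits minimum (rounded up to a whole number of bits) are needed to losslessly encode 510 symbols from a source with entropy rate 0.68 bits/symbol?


Minimum bits >= n * H = 510 * 0.68 = 346.8, rounded up to a whole number of bits = 347

347 bits


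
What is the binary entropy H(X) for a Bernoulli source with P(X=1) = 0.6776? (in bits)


H = -p*log2(p) - (1-p)*log2(1-p). -0.6776*log2(0.6776) = 0.380468; -0.3224*log2(0.3224) = 0.526504. H = 0.380468 + 0.526504 = 0.907

0.907 bits


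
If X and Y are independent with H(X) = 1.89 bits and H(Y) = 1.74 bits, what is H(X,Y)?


For independent variables, H(X,Y) = H(X) + H(Y) = 1.89 + 1.74 = 3.63

3.63 bits


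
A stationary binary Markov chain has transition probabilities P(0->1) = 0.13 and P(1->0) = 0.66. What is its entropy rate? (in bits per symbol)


Stationary distribution: pi_0 = p10/(p01+p10) = 0.8354, pi_1 = 0.1646. Entropy rate H' = pi_0*H(p01) + pi_1*H(p10) = 0.8354*0.5574 + 0.1646*0.9248 = 0.6179

0.6179 bits/symbol


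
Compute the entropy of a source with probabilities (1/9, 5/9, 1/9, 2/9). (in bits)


H = -sum(p_i * log2(p_i)). Terms: -(1/9)*log2(1/9) = 0.352214; -(5/9)*log2(5/9) = 0.471109; -(1/9)*log2(1/9) = 0.352214; -(2/9)*log2(2/9) = 0.482206. H = 0.352214 + 0.471109 + 0.352214 + 0.482206 = 1.6577

1.6577 bits


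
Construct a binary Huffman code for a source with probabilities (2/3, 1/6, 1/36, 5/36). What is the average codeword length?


Huffman construction (repeatedly merge the two least-probable nodes; each merge adds 1 bit to every symbol beneath it): 1/36 + 5/36 = 1/6; 1/6 + 1/6 = 1/3; 1/3 + 2/3 = 1. Resulting codeword lengths (in the order the probabilities were given): (1, 2, 3, 3). L_avg = sum(p_i * l_i) = 2/3*1 + 1/6*2 + 1/36*3 + 5/36*3 = 3/2 = 1.5

1.5 bits


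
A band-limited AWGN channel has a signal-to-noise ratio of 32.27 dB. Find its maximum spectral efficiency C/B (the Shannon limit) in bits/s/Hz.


SNR_linear = 10^(32.27/10) = 1686.553; C/B = log2(1 + SNR_linear) = log2(1 + 1686.553) = 10.7207

10.7207 bits/s/Hz


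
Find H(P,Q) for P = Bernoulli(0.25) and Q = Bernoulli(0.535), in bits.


H(P,Q) = -p*log2(q) - (1-p)*log2(1-q). -0.25*log2(0.535) = 0.225597; -0.75*log2(0.465) = 0.828523. H(P,Q) = 0.225597 + 0.828523 = 1.0541

1.0541 bits


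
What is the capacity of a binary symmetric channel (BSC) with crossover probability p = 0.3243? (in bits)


H(p) = -p*log2(p) - (1-p)*log2(1-p) = -0.3243*log2(0.3243) - 0.6757*log2(0.6757) = 0.526857 + 0.382139 = 0.909. C = 1 - H(p) = 1 - 0.909 = 0.091

0.091 bits


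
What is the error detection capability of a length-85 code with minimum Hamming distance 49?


Detection capability = d_min - 1 = 49 - 1 = 48

48 errors


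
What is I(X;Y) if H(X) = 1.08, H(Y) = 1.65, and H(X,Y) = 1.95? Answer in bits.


I(X;Y) = H(X) + H(Y) - H(X,Y) = 1.08 + 1.65 - 1.95 = 0.78

0.78 bits


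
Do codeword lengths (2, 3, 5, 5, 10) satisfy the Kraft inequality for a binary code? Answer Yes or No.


Kraft sum = sum(2^(-l_i)) = 0.4385, need <= 1. Result: satisfied (a binary prefix-free code with these lengths exists)

Yes


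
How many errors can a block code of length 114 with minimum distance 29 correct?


Correction capability = floor((d-1)/2) = floor((29-1)/2) = 14

14 errors


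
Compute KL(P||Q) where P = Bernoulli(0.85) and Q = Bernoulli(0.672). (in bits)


KL = p*log2(p/q) + (1-p)*log2((1-p)/(1-q)) = 0.85*log2(0.85/0.672) + 0.15*log2(0.15/0.328) = 0.1188

0.1188 bits


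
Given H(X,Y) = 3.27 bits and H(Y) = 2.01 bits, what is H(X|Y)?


H(X|Y) = H(X,Y) - H(Y) = 3.27 - 2.01 = 1.26

1.26 bits


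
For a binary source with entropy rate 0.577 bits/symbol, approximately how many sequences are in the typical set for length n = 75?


log2|A_typical| = nH = 75 * 0.577 = 43.275, so |A_typical| ~ 2^43.275 = 1.064e+13

1.064e+13


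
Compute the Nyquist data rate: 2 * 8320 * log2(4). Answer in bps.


Rate = 2 * B * log2(M) = 2 * 8320 * 2.0 = 33280.0

33280.0 bps


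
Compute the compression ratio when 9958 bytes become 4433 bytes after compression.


Ratio = original / compressed = 9958 / 4433 = 2.2463

2.2463


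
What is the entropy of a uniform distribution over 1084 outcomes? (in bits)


H = log2(n) = log2(1084) = 10.0821

10.0821 bits


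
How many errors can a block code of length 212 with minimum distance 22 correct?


Correction capability = floor((d-1)/2) = floor((22-1)/2) = 10

10 errors


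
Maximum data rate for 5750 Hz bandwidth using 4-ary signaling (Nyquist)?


Rate = 2 * B * log2(M) = 2 * 5750 * 2.0 = 23000.0

23000.0 bps


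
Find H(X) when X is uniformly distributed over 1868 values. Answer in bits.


H = log2(n) = log2(1868) = 10.8673

10.8673 bits


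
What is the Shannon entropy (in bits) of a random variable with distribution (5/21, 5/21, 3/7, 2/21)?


H = -sum(p_i * log2(p_i)). Terms: -(5/21)*log2(5/21) = 0.492950; -(5/21)*log2(5/21) = 0.492950; -(3/7)*log2(3/7) = 0.523882; -(2/21)*log2(2/21) = 0.323078. H = 0.492950 + 0.492950 + 0.523882 + 0.323078 = 1.8329

1.8329 bits


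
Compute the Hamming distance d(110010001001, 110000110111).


Count differing positions: . . . . ^ . ^ ^ ^ ^ ^ . = 6 differences

6


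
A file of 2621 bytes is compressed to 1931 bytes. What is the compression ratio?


Ratio = original / compressed = 2621 / 1931 = 1.3573

1.3573


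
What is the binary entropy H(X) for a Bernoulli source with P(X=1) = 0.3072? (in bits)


H = -p*log2(p) - (1-p)*log2(1-p). -0.3072*log2(0.3072) = 0.523085; -0.6928*log2(0.6928) = 0.366830. H = 0.523085 + 0.366830 = 0.8899

0.8899 bits


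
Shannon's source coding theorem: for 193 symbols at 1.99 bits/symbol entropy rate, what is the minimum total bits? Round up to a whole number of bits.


Minimum bits >= n * H = 193 * 1.99 = 384.07, rounded up to a whole number of bits = 385

385 bits


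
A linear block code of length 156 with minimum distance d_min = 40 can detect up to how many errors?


Detection capability = d_min - 1 = 40 - 1 = 39

39 errors


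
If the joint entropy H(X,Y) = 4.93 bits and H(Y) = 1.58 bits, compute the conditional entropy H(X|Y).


H(X|Y) = H(X,Y) - H(Y) = 4.93 - 1.58 = 3.35

3.35 bits


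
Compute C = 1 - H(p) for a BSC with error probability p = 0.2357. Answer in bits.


H(p) = -p*log2(p) - (1-p)*log2(1-p) = -0.2357*log2(0.2357) - 0.7643*log2(0.7643) = 0.491429 + 0.296387 = 0.7878. C = 1 - H(p) = 1 - 0.7878 = 0.2122

0.2122 bits


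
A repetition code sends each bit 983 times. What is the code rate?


Rate = k/n = 1/983

1/983


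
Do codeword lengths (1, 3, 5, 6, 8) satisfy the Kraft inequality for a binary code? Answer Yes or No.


Kraft sum = sum(2^(-l_i)) = 0.6758, need <= 1. Result: satisfied (a binary prefix-free code with these lengths exists)

Yes


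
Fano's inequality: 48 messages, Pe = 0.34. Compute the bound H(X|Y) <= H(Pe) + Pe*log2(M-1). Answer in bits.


H(Pe) = -Pe*log2(Pe) - (1-Pe)*log2(1-Pe) = -0.34*log2(0.34) - 0.66*log2(0.66) = 0.529174 + 0.395645 = 0.9248. Pe*log2(M-1) = 0.34*log2(47) = 1.888560. Bound = H(Pe) + Pe*log2(M-1) = 0.529174 + 0.395645 + 1.888560 = 2.8134

2.8134 bits


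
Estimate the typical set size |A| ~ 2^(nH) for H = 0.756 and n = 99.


log2|A_typical| = nH = 99 * 0.756 = 74.844, so |A_typical| ~ 2^74.844 = 3.391e+22

3.391e+22


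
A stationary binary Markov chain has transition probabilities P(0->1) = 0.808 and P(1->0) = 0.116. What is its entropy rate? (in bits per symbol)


Stationary distribution: pi_0 = p10/(p01+p10) = 0.1255, pi_1 = 0.8745. Entropy rate H' = pi_0*H(p01) + pi_1*H(p10) = 0.1255*0.7056 + 0.8745*0.5178 = 0.5413

0.5413 bits/symbol


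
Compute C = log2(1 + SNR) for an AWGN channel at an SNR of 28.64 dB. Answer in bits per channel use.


SNR_linear = 10^(28.64/10) = 731.1391; C = log2(1 + SNR_linear) = log2(1 + 731.1391) = 9.516

9.516 bits/channel use


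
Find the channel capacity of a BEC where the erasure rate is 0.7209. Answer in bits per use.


C = 1 - epsilon = 1 - 0.7209 = 0.2791

0.2791 bits


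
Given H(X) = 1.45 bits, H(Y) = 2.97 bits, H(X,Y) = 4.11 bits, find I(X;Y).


I(X;Y) = H(X) + H(Y) - H(X,Y) = 1.45 + 2.97 - 4.11 = 0.31

0.31 bits


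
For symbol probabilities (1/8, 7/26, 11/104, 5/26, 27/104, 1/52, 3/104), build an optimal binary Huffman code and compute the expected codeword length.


Huffman construction (repeatedly merge the two least-probable nodes; each merge adds 1 bit to every symbol beneath it): 1/52 + 3/104 = 5/104; 5/104 + 11/104 = 2/13; 1/8 + 2/13 = 29/104; 5/26 + 27/104 = 47/104; 7/26 + 29/104 = 57/104; 47/104 + 57/104 = 1. Resulting codeword lengths (in the order the probabilities were given): (3, 2, 4, 2, 2, 5, 5). L_avg = sum(p_i * l_i) = 1/8*3 + 7/26*2 + 11/104*4 + 5/26*2 + 27/104*2 + 1/52*5 + 3/104*5 = 129/52 = 2.4808

2.4808 bits


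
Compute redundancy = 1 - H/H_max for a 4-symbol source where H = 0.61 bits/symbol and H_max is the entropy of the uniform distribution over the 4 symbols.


H_max = log2(K) = log2(4) = 2.0 bits/symbol. Redundancy = 1 - H/H_max = 1 - 0.61/2.0 = 1 - 0.305 = 0.695

0.695


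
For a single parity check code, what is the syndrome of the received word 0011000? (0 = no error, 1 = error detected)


Syndrome = XOR of all bits = 0 XOR 0 XOR 1 XOR 1 XOR 0 XOR 0 XOR 0 = 0

0


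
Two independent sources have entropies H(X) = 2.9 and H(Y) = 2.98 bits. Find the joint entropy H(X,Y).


For independent variables, H(X,Y) = H(X) + H(Y) = 2.9 + 2.98 = 5.88

5.88 bits


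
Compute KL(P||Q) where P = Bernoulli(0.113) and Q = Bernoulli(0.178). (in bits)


KL = p*log2(p/q) + (1-p)*log2((1-p)/(1-q)) = 0.113*log2(0.113/0.178) + 0.887*log2(0.887/0.822) = 0.0233

0.0233 bits


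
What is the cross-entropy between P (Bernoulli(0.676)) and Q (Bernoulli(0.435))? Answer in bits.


H(P,Q) = -p*log2(q) - (1-p)*log2(1-q). -0.676*log2(0.435) = 0.811817; -0.324*log2(0.565) = 0.266871. H(P,Q) = 0.811817 + 0.266871 = 1.0787

1.0787 bits


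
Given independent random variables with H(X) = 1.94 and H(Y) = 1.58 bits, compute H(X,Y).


For independent variables, H(X,Y) = H(X) + H(Y) = 1.94 + 1.58 = 3.52

3.52 bits


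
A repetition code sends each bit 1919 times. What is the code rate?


Rate = k/n = 1/1919

1/1919


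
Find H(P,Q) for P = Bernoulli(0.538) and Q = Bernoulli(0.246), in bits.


H(P,Q) = -p*log2(q) - (1-p)*log2(1-q). -0.538*log2(0.246) = 1.088519; -0.462*log2(0.754) = 0.188202. H(P,Q) = 1.088519 + 0.188202 = 1.2767

1.2767 bits


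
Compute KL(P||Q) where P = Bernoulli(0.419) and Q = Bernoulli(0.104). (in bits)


KL = p*log2(p/q) + (1-p)*log2((1-p)/(1-q)) = 0.419*log2(0.419/0.104) + 0.581*log2(0.581/0.896) = 0.4792

0.4792 bits


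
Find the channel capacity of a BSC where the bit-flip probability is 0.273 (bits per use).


H(p) = -p*log2(p) - (1-p)*log2(1-p) = -0.273*log2(0.273) - 0.727*log2(0.727) = 0.511336 + 0.334400 = 0.8457. C = 1 - H(p) = 1 - 0.8457 = 0.1543

0.1543 bits


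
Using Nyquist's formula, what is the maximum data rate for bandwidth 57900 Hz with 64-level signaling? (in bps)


Rate = 2 * B * log2(M) = 2 * 57900 * 6.0 = 694800.0

694800.0 bps


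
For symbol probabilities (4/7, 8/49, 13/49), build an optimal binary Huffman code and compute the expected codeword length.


Huffman construction (repeatedly merge the two least-probable nodes; each merge adds 1 bit to every symbol beneath it): 8/49 + 13/49 = 3/7; 3/7 + 4/7 = 1. Resulting codeword lengths (in the order the probabilities were given): (1, 2, 2). L_avg = sum(p_i * l_i) = 4/7*1 + 8/49*2 + 13/49*2 = 10/7 = 1.4286

1.4286 bits


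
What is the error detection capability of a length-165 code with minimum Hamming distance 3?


Detection capability = d_min - 1 = 3 - 1 = 2

2 errors


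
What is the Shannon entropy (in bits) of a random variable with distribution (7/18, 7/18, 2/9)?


H = -sum(p_i * log2(p_i)). Terms: -(7/18)*log2(7/18) = 0.529888; -(7/18)*log2(7/18) = 0.529888; -(2/9)*log2(2/9) = 0.482206. H = 0.529888 + 0.529888 + 0.482206 = 1.542

1.542 bits


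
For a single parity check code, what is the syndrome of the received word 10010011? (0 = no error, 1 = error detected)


Syndrome = XOR of all bits = 1 XOR 0 XOR 0 XOR 1 XOR 0 XOR 0 XOR 1 XOR 1 = 0

0


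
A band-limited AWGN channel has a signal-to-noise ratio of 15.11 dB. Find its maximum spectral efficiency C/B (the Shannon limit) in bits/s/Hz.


SNR_linear = 10^(15.11/10) = 32.434; C/B = log2(1 + SNR_linear) = log2(1 + 32.434) = 5.0632

5.0632 bits/s/Hz


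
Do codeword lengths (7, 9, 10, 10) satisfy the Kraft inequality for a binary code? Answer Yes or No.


Kraft sum = sum(2^(-l_i)) = 0.0117, need <= 1. Result: satisfied (a binary prefix-free code with these lengths exists)

Yes


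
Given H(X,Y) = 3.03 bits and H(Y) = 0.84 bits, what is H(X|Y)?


H(X|Y) = H(X,Y) - H(Y) = 3.03 - 0.84 = 2.19

2.19 bits


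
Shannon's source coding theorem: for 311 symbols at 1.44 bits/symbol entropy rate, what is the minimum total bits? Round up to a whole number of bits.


Minimum bits >= n * H = 311 * 1.44 = 447.84, rounded up to a whole number of bits = 448

448 bits


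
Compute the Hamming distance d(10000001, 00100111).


Count differing positions: ^ . ^ . . ^ ^ . = 4 differences

4


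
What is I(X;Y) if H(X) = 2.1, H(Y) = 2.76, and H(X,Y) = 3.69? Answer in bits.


I(X;Y) = H(X) + H(Y) - H(X,Y) = 2.1 + 2.76 - 3.69 = 1.17

1.17 bits


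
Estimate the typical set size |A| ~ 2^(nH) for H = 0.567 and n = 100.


log2|A_typical| = nH = 100 * 0.567 = 56.7, so |A_typical| ~ 2^56.7 = 1.171e+17

1.171e+17


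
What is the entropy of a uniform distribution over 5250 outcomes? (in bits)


H = log2(n) = log2(5250) = 12.3581

12.3581 bits


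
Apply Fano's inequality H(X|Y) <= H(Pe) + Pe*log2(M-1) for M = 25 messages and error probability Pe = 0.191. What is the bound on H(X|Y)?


H(Pe) = -Pe*log2(Pe) - (1-Pe)*log2(1-Pe) = -0.191*log2(0.191) - 0.809*log2(0.809) = 0.456176 + 0.247383 = 0.7036. Pe*log2(M-1) = 0.191*log2(24) = 0.875728. Bound = H(Pe) + Pe*log2(M-1) = 0.456176 + 0.247383 + 0.875728 = 1.5793

1.5793 bits


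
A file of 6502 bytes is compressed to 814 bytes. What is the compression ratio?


Ratio = original / compressed = 6502 / 814 = 7.9877

7.9877


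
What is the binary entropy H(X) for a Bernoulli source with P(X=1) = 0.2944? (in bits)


H = -p*log2(p) - (1-p)*log2(1-p). -0.2944*log2(0.2944) = 0.519366; -0.7056*log2(0.7056) = 0.354972. H = 0.519366 + 0.354972 = 0.8743

0.8743 bits


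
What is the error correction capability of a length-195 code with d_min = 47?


Correction capability = floor((d-1)/2) = floor((47-1)/2) = 23

23 errors


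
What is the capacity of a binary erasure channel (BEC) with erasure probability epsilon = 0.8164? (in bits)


C = 1 - epsilon = 1 - 0.8164 = 0.1836

0.1836 bits


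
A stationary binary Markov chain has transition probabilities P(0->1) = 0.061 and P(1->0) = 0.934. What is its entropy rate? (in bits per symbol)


Stationary distribution: pi_0 = p10/(p01+p10) = 0.9387, pi_1 = 0.0613. Entropy rate H' = pi_0*H(p01) + pi_1*H(p10) = 0.9387*0.3314 + 0.0613*0.3508 = 0.3326

0.3326 bits/symbol


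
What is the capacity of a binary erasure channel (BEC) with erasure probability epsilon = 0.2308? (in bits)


C = 1 - epsilon = 1 - 0.2308 = 0.7692

0.7692 bits


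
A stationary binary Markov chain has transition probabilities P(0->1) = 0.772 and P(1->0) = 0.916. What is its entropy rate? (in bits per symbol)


Stationary distribution: pi_0 = p10/(p01+p10) = 0.5427, pi_1 = 0.4573. Entropy rate H' = pi_0*H(p01) + pi_1*H(p10) = 0.5427*0.7745 + 0.4573*0.4161 = 0.6106

0.6106 bits/symbol


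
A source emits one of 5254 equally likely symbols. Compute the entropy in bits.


H = log2(n) = log2(5254) = 12.3592

12.3592 bits


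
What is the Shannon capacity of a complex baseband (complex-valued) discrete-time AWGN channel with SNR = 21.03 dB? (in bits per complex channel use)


SNR_linear = 10^(21.03/10) = 126.7652; C = log2(1 + SNR_linear) = log2(1 + 126.7652) = 6.9974

6.9974 bits/channel use


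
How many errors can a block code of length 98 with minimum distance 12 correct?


Correction capability = floor((d-1)/2) = floor((12-1)/2) = 5

5 errors


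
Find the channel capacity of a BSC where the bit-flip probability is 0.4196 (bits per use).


H(p) = -p*log2(p) - (1-p)*log2(1-p) = -0.4196*log2(0.4196) - 0.5804*log2(0.5804) = 0.525722 + 0.455545 = 0.9813. C = 1 - H(p) = 1 - 0.9813 = 0.0187

0.0187 bits


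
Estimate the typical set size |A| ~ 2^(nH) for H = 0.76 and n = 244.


log2|A_typical| = nH = 244 * 0.76 = 185.44, so |A_typical| ~ 2^185.44 = 6.653e+55

6.653e+55


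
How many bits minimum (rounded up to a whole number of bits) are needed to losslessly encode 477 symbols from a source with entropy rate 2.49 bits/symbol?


Minimum bits >= n * H = 477 * 2.49 = 1187.73, rounded up to a whole number of bits = 1188

1188 bits


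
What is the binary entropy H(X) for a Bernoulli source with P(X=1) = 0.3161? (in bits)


H = -p*log2(p) - (1-p)*log2(1-p). -0.3161*log2(0.3161) = 0.525215; -0.6839*log2(0.6839) = 0.374875. H = 0.525215 + 0.374875 = 0.9001

0.9001 bits


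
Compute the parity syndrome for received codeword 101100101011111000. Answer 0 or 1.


Syndrome = XOR of all bits = 1 XOR 0 XOR 1 XOR 1 XOR 0 XOR 0 XOR 1 XOR 0 XOR 1 XOR 0 XOR 1 XOR 1 XOR 1 XOR 1 XOR 1 XOR 0 XOR 0 XOR 0 = 0

0


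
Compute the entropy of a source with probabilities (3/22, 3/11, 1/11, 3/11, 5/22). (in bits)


H = -sum(p_i * log2(p_i)). Terms: -(3/22)*log2(3/22) = 0.391973; -(3/11)*log2(3/11) = 0.511219; -(1/11)*log2(1/11) = 0.314494; -(3/11)*log2(3/11) = 0.511219; -(5/22)*log2(5/22) = 0.485796. H = 0.391973 + 0.511219 + 0.314494 + 0.511219 + 0.485796 = 2.2147

2.2147 bits


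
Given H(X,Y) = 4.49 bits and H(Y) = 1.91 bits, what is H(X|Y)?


H(X|Y) = H(X,Y) - H(Y) = 4.49 - 1.91 = 2.58

2.58 bits


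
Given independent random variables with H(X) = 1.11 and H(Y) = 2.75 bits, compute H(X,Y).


For independent variables, H(X,Y) = H(X) + H(Y) = 1.11 + 2.75 = 3.86

3.86 bits


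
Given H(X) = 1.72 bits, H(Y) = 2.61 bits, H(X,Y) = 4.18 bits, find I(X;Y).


I(X;Y) = H(X) + H(Y) - H(X,Y) = 1.72 + 2.61 - 4.18 = 0.15

0.15 bits


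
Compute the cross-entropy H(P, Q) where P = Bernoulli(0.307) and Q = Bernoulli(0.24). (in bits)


H(P,Q) = -p*log2(q) - (1-p)*log2(1-q). -0.307*log2(0.24) = 0.632080; -0.693*log2(0.76) = 0.274379. H(P,Q) = 0.632080 + 0.274379 = 0.9065

0.9065 bits


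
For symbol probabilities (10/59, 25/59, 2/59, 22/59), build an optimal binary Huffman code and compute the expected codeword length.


Huffman construction (repeatedly merge the two least-probable nodes; each merge adds 1 bit to every symbol beneath it): 2/59 + 10/59 = 12/59; 12/59 + 22/59 = 34/59; 25/59 + 34/59 = 1. Resulting codeword lengths (in the order the probabilities were given): (3, 1, 3, 2). L_avg = sum(p_i * l_i) = 10/59*3 + 25/59*1 + 2/59*3 + 22/59*2 = 105/59 = 1.7797

1.7797 bits


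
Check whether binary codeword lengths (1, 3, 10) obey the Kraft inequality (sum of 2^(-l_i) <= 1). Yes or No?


Kraft sum = sum(2^(-l_i)) = 0.626, need <= 1. Result: satisfied (a binary prefix-free code with these lengths exists)

Yes


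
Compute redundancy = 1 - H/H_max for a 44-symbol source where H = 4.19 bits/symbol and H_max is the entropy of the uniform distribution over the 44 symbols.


H_max = log2(K) = log2(44) = 5.4594 bits/symbol. Redundancy = 1 - H/H_max = 1 - 4.19/5.4594 = 1 - 0.7675 = 0.2325

0.2325


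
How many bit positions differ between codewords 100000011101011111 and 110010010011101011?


Count differing positions: . ^ . . ^ . . . ^ ^ ^ . ^ ^ . ^ . . = 8 differences

8


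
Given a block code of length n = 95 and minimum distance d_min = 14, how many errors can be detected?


Detection capability = d_min - 1 = 14 - 1 = 13

13 errors


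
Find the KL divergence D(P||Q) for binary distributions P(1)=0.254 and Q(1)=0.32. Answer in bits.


KL = p*log2(p/q) + (1-p)*log2((1-p)/(1-q)) = 0.254*log2(0.254/0.32) + 0.746*log2(0.746/0.68) = 0.0151

0.0151 bits


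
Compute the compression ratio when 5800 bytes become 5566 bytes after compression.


Ratio = original / compressed = 5800 / 5566 = 1.042

1.042


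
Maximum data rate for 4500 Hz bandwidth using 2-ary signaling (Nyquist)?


Rate = 2 * B * log2(M) = 2 * 4500 * 1.0 = 9000.0

9000.0 bps


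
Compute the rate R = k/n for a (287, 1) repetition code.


Rate = k/n = 1/287

1/287


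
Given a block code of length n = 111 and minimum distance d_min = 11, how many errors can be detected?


Detection capability = d_min - 1 = 11 - 1 = 10

10 errors


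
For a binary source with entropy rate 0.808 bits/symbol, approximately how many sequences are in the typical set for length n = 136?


log2|A_typical| = nH = 136 * 0.808 = 109.888, so |A_typical| ~ 2^109.888 = 1.201e+33

1.201e+33


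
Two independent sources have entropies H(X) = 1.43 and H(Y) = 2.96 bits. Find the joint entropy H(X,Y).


For independent variables, H(X,Y) = H(X) + H(Y) = 1.43 + 2.96 = 4.39

4.39 bits


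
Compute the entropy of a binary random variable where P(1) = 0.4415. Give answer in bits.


H = -p*log2(p) - (1-p)*log2(1-p). -0.4415*log2(0.4415) = 0.520756; -0.5585*log2(0.5585) = 0.469347. H = 0.520756 + 0.469347 = 0.9901

0.9901 bits


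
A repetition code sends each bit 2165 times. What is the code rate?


Rate = k/n = 1/2165

1/2165


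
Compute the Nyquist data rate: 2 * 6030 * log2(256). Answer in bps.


Rate = 2 * B * log2(M) = 2 * 6030 * 8.0 = 96480.0

96480.0 bps


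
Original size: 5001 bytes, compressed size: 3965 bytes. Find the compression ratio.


Ratio = original / compressed = 5001 / 3965 = 1.2613

1.2613


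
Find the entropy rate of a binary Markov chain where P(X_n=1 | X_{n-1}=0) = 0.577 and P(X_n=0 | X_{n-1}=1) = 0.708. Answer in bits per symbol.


Stationary distribution: pi_0 = p10/(p01+p10) = 0.551, pi_1 = 0.449. Entropy rate H' = pi_0*H(p01) + pi_1*H(p10) = 0.551*0.9828 + 0.449*0.8713 = 0.9327

0.9327 bits/symbol


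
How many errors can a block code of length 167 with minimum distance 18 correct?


Correction capability = floor((d-1)/2) = floor((18-1)/2) = 8

8 errors


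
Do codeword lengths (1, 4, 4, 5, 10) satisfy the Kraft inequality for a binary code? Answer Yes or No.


Kraft sum = sum(2^(-l_i)) = 0.6572, need <= 1. Result: satisfied (a binary prefix-free code with these lengths exists)

Yes


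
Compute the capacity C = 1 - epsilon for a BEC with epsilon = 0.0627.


C = 1 - epsilon = 1 - 0.0627 = 0.9373

0.9373 bits


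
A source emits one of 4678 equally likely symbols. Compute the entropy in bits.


H = log2(n) = log2(4678) = 12.1917

12.1917 bits


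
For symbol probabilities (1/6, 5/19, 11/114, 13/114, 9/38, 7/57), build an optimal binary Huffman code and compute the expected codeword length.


Huffman construction (repeatedly merge the two least-probable nodes; each merge adds 1 bit to every symbol beneath it): 11/114 + 13/114 = 4/19; 7/57 + 1/6 = 11/38; 4/19 + 9/38 = 17/38; 5/19 + 11/38 = 21/38; 17/38 + 21/38 = 1. Resulting codeword lengths (in the order the probabilities were given): (3, 2, 3, 3, 2, 3). L_avg = sum(p_i * l_i) = 1/6*3 + 5/19*2 + 11/114*3 + 13/114*3 + 9/38*2 + 7/57*3 = 5/2 = 2.5

2.5 bits


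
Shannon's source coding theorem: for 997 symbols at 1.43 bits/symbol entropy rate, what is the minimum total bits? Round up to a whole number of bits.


Minimum bits >= n * H = 997 * 1.43 = 1425.71, rounded up to a whole number of bits = 1426

1426 bits


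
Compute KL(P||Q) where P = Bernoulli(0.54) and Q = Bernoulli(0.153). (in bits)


KL = p*log2(p/q) + (1-p)*log2((1-p)/(1-q)) = 0.54*log2(0.54/0.153) + 0.46*log2(0.46/0.847) = 0.5774

0.5774 bits


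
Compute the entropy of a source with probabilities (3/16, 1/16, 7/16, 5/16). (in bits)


H = -sum(p_i * log2(p_i)). Terms: -(3/16)*log2(3/16) = 0.452820; -(1/16)*log2(1/16) = 0.250000; -(7/16)*log2(7/16) = 0.521782; -(5/16)*log2(5/16) = 0.524397. H = 0.452820 + 0.250000 + 0.521782 + 0.524397 = 1.749

1.749 bits


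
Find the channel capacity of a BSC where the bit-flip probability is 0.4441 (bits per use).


H(p) = -p*log2(p) - (1-p)*log2(1-p) = -0.4441*log2(0.4441) - 0.5559*log2(0.5559) = 0.520060 + 0.470904 = 0.991. C = 1 - H(p) = 1 - 0.991 = 0.009

0.009 bits


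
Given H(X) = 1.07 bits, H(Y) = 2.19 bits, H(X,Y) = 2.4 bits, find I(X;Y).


I(X;Y) = H(X) + H(Y) - H(X,Y) = 1.07 + 2.19 - 2.4 = 0.86

0.86 bits


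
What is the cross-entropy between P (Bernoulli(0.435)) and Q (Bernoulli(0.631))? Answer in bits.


H(P,Q) = -p*log2(q) - (1-p)*log2(1-q). -0.435*log2(0.631) = 0.288965; -0.565*log2(0.369) = 0.812644. H(P,Q) = 0.288965 + 0.812644 = 1.1016

1.1016 bits


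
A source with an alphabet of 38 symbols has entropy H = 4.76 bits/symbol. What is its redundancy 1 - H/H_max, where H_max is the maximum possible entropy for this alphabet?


H_max = log2(K) = log2(38) = 5.2479 bits/symbol. Redundancy = 1 - H/H_max = 1 - 4.76/5.2479 = 1 - 0.907 = 0.093

0.093


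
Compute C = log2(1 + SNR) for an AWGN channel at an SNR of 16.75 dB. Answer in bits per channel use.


SNR_linear = 10^(16.75/10) = 47.3151; C = log2(1 + SNR_linear) = log2(1 + 47.3151) = 5.5944

5.5944 bits/channel use


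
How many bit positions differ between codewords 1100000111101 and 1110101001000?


Count differing positions: . . ^ . ^ . ^ ^ ^ . ^ . ^ = 7 differences

7


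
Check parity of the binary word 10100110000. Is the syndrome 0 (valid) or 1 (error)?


Syndrome = XOR of all bits = 1 XOR 0 XOR 1 XOR 0 XOR 0 XOR 1 XOR 1 XOR 0 XOR 0 XOR 0 XOR 0 = 0

0


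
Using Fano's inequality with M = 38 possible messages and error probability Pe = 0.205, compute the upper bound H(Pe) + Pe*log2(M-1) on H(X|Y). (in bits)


H(Pe) = -Pe*log2(Pe) - (1-Pe)*log2(1-Pe) = -0.205*log2(0.205) - 0.795*log2(0.795) = 0.468692 + 0.263124 = 0.7318. Pe*log2(M-1) = 0.205*log2(37) = 1.067938. Bound = H(Pe) + Pe*log2(M-1) = 0.468692 + 0.263124 + 1.067938 = 1.7998

1.7998 bits


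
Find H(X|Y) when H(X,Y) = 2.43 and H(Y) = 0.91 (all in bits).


H(X|Y) = H(X,Y) - H(Y) = 2.43 - 0.91 = 1.52

1.52 bits


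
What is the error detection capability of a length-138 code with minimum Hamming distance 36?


Detection capability = d_min - 1 = 36 - 1 = 35

35 errors


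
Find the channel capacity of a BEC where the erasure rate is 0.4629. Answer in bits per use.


C = 1 - epsilon = 1 - 0.4629 = 0.5371

0.5371 bits


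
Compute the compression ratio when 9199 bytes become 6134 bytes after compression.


Ratio = original / compressed = 9199 / 6134 = 1.4997

1.4997


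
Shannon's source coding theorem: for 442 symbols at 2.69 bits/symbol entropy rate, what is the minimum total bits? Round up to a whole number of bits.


Minimum bits >= n * H = 442 * 2.69 = 1188.98, rounded up to a whole number of bits = 1189

1189 bits
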